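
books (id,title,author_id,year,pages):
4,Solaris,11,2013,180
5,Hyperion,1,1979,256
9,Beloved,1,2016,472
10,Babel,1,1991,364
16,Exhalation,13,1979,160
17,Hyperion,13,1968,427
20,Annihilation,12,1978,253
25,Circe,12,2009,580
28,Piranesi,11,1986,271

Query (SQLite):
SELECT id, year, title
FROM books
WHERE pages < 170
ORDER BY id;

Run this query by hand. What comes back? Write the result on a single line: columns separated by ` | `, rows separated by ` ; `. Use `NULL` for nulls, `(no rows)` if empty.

16 | 1979 | Exhalation

pages < 170: ids {16}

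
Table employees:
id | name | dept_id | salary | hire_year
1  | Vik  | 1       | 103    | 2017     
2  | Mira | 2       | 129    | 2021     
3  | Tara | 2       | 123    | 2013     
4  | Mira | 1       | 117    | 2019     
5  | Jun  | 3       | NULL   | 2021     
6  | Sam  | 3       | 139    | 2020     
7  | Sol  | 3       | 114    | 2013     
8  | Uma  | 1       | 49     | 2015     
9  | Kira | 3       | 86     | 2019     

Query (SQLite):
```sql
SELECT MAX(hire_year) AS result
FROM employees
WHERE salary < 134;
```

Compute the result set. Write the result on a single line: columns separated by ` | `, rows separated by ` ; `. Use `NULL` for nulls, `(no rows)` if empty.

Rows where salary < 134 → hire_year values: [2017, 2021, 2013, 2019, 2013, 2015, 2019].
MAX of non-NULL values = 2021.

2021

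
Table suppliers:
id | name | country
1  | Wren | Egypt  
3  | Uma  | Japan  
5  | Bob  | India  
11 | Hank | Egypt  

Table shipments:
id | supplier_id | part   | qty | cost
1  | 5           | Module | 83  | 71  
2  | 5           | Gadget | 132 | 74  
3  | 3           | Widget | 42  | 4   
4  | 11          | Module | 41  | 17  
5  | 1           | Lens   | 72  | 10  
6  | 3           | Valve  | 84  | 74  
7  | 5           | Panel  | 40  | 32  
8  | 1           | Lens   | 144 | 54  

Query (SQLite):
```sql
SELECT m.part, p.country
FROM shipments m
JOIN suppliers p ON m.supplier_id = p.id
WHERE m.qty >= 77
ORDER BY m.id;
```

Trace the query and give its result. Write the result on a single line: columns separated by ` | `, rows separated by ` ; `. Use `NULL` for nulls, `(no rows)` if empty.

Module | India ; Gadget | India ; Valve | Japan ; Lens | Egypt

Each shipments row matches the suppliers row where supplier_id = suppliers.id.
Then keep rows with m.qty >= 77.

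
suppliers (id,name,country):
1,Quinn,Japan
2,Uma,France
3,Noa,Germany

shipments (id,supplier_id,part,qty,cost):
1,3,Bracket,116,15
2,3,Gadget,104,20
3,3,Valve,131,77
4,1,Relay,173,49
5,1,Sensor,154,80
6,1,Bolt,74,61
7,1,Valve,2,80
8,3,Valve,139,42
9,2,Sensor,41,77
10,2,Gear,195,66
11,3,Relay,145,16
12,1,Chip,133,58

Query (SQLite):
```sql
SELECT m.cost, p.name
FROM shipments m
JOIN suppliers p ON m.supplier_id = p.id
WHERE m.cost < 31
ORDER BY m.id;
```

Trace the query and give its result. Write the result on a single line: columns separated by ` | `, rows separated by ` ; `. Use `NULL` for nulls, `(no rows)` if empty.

Each shipments row matches the suppliers row where supplier_id = suppliers.id.
Then keep rows with m.cost < 31.

15 | Noa ; 20 | Noa ; 16 | Noa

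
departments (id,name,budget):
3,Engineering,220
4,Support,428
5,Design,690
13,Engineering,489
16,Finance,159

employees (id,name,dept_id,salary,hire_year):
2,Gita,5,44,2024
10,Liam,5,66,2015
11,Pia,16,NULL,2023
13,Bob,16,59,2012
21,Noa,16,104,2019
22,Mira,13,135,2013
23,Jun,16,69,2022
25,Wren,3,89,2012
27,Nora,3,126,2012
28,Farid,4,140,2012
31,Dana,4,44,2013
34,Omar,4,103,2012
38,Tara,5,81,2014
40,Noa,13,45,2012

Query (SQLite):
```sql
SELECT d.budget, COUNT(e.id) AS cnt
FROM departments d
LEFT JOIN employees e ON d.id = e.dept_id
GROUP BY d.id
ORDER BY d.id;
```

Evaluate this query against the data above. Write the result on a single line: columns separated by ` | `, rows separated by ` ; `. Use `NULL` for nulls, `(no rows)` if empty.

220 | 2 ; 428 | 3 ; 690 | 3 ; 489 | 2 ; 159 | 4

LEFT JOIN keeps every departments row; unmatched ones get NULL for employees columns.
Group by departments.id and compute COUNT(e.id). COUNT(col) of an all-NULL group is 0.
  3: ids {25, 27} → COUNT(e.id)=2
  4: ids {28, 31, 34} → COUNT(e.id)=3
  5: ids {2, 10, 38} → COUNT(e.id)=3
  13: ids {22, 40} → COUNT(e.id)=2
  16: ids {11, 13, 21, 23} → COUNT(e.id)=4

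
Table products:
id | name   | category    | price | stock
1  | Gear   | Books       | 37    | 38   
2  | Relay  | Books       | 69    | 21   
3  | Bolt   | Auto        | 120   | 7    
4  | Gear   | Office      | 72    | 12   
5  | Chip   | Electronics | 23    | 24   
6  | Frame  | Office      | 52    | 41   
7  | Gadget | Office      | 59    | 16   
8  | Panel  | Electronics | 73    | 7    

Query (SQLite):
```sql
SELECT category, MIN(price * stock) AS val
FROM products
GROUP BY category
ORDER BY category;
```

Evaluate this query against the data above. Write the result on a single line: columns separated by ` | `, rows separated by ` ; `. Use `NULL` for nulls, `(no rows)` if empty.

For each row compute price * stock.
Group by category; take MIN of the expression per group.
  Auto: ids {3} → MIN(price * stock)=840
  Books: ids {1, 2} → MIN(price * stock)=1406
  Electronics: ids {5, 8} → MIN(price * stock)=511
  Office: ids {4, 6, 7} → MIN(price * stock)=864

Auto | 840 ; Books | 1406 ; Electronics | 511 ; Office | 864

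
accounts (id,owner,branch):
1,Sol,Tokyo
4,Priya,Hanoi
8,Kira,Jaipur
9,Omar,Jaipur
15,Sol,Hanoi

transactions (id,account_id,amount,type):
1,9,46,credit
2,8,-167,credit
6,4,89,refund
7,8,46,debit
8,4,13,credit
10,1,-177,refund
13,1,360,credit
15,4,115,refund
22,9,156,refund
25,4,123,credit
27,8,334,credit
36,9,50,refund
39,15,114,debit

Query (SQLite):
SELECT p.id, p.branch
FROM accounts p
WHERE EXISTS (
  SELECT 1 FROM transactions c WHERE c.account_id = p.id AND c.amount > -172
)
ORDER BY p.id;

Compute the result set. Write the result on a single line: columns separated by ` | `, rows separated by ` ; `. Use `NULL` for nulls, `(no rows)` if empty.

1 | Tokyo ; 4 | Hanoi ; 8 | Jaipur ; 9 | Jaipur ; 15 | Hanoi

For each accounts row, check whether any transactions with matching account_id has amount > -172.
Keep rows where that is true.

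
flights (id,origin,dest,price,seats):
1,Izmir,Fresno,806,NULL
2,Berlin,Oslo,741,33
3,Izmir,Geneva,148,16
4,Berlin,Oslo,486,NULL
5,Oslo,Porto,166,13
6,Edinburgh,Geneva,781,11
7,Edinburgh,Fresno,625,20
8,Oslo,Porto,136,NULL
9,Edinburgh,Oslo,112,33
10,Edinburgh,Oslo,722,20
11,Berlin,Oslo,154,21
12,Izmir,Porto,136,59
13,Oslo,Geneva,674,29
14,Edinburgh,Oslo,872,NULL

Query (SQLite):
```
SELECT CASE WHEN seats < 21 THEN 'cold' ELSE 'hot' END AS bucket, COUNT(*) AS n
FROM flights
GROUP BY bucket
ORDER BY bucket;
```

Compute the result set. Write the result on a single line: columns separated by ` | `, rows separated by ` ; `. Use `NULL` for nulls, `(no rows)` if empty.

Bucket rows by seats < 21 → 'cold' else 'hot'; count each bucket.
NULL < 21 is unknown, so NULL seats falls into ELSE → 'hot'.

cold | 5 ; hot | 9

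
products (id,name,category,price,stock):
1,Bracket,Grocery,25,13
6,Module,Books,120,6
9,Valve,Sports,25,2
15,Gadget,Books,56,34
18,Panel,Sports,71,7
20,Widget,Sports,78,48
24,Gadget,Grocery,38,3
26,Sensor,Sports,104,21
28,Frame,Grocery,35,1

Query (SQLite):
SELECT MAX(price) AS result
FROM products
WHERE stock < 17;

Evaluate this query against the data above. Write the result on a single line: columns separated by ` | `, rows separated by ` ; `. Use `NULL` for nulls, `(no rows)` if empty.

Rows where stock < 17 → price values: [25, 120, 25, 71, 38, 35].
MAX of non-NULL values = 120.

120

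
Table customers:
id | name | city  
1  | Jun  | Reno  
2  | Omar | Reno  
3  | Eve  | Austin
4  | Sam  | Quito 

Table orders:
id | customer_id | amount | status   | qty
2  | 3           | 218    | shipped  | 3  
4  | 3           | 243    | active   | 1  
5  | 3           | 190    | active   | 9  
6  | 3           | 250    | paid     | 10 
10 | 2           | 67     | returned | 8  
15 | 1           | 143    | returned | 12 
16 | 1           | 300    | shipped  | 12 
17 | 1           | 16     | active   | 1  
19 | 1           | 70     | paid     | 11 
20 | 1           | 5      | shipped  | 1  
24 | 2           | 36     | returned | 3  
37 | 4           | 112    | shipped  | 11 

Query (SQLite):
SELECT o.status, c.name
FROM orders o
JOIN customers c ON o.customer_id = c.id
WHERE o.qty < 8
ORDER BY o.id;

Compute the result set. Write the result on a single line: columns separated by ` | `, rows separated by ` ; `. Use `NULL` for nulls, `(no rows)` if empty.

shipped | Eve ; active | Eve ; active | Jun ; shipped | Jun ; returned | Omar

Each orders row matches the customers row where customer_id = customers.id.
Then keep rows with o.qty < 8.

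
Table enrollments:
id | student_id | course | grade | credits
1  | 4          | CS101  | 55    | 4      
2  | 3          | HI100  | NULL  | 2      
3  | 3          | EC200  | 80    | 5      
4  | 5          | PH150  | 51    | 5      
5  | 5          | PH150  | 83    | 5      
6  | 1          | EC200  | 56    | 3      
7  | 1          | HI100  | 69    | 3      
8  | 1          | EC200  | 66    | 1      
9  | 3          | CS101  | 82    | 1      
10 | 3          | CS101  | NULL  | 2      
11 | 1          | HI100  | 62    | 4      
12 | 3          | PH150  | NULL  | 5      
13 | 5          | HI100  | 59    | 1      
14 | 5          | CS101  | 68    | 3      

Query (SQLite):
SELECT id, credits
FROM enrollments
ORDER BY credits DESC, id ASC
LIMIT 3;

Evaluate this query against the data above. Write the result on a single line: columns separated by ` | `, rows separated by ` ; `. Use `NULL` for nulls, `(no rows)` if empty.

3 | 5 ; 4 | 5 ; 5 | 5

Sort by credits desc, tiebreak id asc: (5, id=3), (5, id=4), (5, id=5), (5, id=12), (4, id=1), (4, id=11) …. Take first 3.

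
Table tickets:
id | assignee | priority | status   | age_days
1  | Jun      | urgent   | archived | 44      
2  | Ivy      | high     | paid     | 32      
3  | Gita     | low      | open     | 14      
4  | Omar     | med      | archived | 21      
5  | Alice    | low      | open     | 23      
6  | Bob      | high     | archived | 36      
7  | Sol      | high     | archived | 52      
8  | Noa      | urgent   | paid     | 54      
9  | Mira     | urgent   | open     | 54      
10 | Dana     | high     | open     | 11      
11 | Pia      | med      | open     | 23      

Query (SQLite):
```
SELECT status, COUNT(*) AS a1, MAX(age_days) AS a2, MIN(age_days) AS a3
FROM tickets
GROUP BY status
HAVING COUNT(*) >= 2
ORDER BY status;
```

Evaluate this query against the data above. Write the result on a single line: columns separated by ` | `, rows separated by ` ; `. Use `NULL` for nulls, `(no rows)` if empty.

archived | 4 | 52 | 21 ; open | 5 | 54 | 11 ; paid | 2 | 54 | 32

Group tickets by status.
Per group compute: COUNT(*), MAX(age_days), MIN(age_days).
HAVING: drop groups with fewer than 2 rows.
  archived: ids {1, 4, 6, 7} → COUNT(*)=4, MAX(age_days)=52, MIN(age_days)=21
  open: ids {3, 5, 9, 10, 11} → COUNT(*)=5, MAX(age_days)=54, MIN(age_days)=11
  paid: ids {2, 8} → COUNT(*)=2, MAX(age_days)=54, MIN(age_days)=32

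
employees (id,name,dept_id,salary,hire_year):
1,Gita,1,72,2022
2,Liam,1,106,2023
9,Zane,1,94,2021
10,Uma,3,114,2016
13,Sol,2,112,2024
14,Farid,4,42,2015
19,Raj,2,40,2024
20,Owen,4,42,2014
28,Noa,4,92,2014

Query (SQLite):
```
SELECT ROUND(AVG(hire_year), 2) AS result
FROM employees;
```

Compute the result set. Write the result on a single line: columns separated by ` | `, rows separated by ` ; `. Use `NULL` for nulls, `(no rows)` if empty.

All hire_year values: [2022, 2023, 2021, 2016, 2024, 2015, 2024, 2014, 2014].
AVG = 18173 / 9 (rounded to 2 dp).

2019.22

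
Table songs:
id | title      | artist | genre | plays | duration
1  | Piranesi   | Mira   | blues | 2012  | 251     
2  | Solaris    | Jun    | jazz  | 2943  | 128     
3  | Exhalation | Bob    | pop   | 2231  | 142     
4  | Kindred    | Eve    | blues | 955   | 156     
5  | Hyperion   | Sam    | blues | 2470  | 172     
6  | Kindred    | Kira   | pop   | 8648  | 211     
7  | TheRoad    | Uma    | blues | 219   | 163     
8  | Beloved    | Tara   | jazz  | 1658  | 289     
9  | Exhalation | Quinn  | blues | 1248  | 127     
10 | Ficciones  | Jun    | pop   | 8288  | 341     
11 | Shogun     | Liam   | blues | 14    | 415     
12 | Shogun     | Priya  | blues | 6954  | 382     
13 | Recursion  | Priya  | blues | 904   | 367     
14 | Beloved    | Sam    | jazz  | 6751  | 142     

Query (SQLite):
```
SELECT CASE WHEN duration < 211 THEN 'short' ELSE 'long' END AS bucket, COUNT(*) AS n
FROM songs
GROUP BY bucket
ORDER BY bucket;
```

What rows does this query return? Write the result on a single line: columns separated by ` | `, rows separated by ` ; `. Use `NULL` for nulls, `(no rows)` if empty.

long | 7 ; short | 7

Bucket rows by duration < 211 → 'short' else 'long'; count each bucket.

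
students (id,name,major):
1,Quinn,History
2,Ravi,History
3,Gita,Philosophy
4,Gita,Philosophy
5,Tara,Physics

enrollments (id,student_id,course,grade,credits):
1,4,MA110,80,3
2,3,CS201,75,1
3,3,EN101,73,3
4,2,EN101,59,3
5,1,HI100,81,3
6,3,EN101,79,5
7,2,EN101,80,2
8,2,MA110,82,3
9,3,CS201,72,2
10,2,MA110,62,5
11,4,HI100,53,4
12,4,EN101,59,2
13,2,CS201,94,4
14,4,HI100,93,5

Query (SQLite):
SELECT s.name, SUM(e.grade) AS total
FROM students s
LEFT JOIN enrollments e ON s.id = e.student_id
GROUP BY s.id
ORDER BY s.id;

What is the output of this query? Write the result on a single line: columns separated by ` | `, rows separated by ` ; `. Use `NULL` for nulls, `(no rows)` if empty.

LEFT JOIN keeps every students row; unmatched ones get NULL for enrollments columns.
Group by students.id and compute SUM(e.grade). SUM over an all-NULL group is NULL.
  1: ids {5} → SUM(e.grade)=81
  2: ids {4, 7, 8, 10, 13} → SUM(e.grade)=377
  3: ids {2, 3, 6, 9} → SUM(e.grade)=299
  4: ids {1, 11, 12, 14} → SUM(e.grade)=285
  5: ids {—} → SUM(e.grade)=NULL

Quinn | 81 ; Ravi | 377 ; Gita | 299 ; Gita | 285 ; Tara | NULL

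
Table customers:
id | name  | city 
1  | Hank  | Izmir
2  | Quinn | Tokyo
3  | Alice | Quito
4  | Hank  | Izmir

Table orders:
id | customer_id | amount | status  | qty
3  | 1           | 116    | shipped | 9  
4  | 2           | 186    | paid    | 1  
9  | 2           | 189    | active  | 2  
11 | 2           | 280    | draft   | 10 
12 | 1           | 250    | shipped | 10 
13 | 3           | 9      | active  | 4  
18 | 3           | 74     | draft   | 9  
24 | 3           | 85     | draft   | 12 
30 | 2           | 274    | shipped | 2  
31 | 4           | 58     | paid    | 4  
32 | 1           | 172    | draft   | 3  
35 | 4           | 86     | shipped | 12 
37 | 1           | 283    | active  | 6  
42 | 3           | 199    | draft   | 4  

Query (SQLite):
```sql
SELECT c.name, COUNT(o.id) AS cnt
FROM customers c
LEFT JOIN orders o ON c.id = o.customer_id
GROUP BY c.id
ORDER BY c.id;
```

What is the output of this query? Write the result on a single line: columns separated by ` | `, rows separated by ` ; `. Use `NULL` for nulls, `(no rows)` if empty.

Hank | 4 ; Quinn | 4 ; Alice | 4 ; Hank | 2

LEFT JOIN keeps every customers row; unmatched ones get NULL for orders columns.
Group by customers.id and compute COUNT(o.id). COUNT(col) of an all-NULL group is 0.
  1: ids {3, 12, 32, 37} → COUNT(o.id)=4
  2: ids {4, 9, 11, 30} → COUNT(o.id)=4
  3: ids {13, 18, 24, 42} → COUNT(o.id)=4
  4: ids {31, 35} → COUNT(o.id)=2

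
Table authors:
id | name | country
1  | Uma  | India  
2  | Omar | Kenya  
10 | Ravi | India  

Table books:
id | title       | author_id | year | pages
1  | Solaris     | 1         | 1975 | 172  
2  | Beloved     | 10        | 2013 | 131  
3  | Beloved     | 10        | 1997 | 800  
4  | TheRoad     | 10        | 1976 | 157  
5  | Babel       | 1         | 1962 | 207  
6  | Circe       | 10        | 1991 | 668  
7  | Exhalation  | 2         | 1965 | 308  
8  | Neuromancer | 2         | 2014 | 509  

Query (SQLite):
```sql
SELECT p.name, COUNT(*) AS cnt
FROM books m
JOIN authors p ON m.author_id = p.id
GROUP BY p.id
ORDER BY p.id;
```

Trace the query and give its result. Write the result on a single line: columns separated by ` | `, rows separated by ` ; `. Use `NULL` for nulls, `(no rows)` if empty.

Uma | 2 ; Omar | 2 ; Ravi | 4

Join each books row to its authors via author_id.
Group joined rows by authors.id; compute COUNT(*) per group.
  1: ids {1, 5} → COUNT(*)=2
  2: ids {7, 8} → COUNT(*)=2
  10: ids {2, 3, 4, 6} → COUNT(*)=4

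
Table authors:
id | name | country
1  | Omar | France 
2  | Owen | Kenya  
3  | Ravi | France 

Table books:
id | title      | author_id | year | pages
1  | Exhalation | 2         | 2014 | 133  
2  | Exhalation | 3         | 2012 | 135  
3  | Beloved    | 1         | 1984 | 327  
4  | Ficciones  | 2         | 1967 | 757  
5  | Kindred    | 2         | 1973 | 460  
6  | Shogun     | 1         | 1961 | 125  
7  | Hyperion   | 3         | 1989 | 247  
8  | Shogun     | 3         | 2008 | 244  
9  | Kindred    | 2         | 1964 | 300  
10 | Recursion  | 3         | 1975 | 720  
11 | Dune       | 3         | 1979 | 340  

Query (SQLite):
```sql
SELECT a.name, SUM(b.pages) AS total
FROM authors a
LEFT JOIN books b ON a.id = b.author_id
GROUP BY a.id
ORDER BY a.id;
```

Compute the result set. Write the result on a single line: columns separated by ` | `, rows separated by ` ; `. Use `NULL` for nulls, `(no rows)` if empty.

Omar | 452 ; Owen | 1650 ; Ravi | 1686

LEFT JOIN keeps every authors row; unmatched ones get NULL for books columns.
Group by authors.id and compute SUM(b.pages). SUM over an all-NULL group is NULL.
  1: ids {3, 6} → SUM(b.pages)=452
  2: ids {1, 4, 5, 9} → SUM(b.pages)=1650
  3: ids {2, 7, 8, 10, 11} → SUM(b.pages)=1686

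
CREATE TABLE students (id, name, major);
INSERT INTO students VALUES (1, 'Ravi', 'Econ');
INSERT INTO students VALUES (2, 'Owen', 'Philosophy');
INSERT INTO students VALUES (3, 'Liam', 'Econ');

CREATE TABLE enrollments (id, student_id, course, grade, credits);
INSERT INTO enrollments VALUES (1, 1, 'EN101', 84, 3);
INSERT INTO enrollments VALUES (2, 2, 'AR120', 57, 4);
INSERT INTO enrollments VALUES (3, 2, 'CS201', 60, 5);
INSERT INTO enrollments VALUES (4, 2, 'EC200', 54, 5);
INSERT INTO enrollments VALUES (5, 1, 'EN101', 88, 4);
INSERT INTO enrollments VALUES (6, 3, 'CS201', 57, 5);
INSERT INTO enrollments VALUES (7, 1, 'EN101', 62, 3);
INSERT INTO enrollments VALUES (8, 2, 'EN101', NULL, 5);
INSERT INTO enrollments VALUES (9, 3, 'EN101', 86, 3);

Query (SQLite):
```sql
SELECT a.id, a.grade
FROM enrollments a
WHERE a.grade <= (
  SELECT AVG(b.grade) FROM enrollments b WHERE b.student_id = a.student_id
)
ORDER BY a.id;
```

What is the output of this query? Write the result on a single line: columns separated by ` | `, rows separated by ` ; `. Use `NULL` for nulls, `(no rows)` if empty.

2 | 57 ; 4 | 54 ; 6 | 57 ; 7 | 62

For each enrollments row a, compute AVG(grade) over rows sharing a.student_id.
Keep row a if a.grade <= that per-group AVG.
  student_id=1: AVG(grade) = 78.0
  student_id=2: AVG(grade) = 57.0
  student_id=3: AVG(grade) = 71.5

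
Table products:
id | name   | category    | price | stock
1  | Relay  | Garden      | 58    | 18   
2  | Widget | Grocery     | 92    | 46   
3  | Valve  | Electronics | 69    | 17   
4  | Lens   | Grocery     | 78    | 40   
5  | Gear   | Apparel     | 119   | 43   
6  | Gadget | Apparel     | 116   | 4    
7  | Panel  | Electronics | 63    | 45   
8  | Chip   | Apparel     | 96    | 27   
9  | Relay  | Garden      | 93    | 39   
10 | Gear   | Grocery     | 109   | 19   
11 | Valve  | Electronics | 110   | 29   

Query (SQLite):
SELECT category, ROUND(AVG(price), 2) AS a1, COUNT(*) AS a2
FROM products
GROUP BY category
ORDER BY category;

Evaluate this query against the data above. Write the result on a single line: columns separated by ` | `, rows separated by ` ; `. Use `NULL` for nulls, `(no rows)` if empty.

Apparel | 110.33 | 3 ; Electronics | 80.67 | 3 ; Garden | 75.5 | 2 ; Grocery | 93 | 3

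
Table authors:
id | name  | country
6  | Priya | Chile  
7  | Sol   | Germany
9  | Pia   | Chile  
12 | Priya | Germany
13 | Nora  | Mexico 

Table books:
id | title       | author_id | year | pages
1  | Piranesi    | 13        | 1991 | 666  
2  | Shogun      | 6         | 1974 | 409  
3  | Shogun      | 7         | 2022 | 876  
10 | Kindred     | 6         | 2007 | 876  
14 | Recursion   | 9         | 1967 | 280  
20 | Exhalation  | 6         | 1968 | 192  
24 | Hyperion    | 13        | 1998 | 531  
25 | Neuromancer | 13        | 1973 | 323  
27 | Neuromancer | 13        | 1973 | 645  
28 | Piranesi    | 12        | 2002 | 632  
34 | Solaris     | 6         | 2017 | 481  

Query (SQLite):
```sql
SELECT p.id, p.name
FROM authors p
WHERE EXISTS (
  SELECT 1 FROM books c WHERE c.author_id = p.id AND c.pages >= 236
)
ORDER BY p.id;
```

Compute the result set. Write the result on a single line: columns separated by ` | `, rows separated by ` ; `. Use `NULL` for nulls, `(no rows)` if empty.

6 | Priya ; 7 | Sol ; 9 | Pia ; 12 | Priya ; 13 | Nora

For each authors row, check whether any books with matching author_id has pages >= 236.
Keep rows where that is true.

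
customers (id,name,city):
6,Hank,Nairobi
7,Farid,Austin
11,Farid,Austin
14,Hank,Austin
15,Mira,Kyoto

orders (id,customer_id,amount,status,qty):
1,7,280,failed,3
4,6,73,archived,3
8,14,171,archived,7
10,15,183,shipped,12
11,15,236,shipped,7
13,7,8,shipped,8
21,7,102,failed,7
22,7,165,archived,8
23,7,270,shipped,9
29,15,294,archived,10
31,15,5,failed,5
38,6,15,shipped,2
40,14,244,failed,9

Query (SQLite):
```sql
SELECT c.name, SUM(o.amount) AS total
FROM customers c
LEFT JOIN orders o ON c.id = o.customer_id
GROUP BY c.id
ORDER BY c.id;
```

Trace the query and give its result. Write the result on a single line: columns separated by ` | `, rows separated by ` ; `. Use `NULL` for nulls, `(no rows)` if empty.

Hank | 88 ; Farid | 825 ; Farid | NULL ; Hank | 415 ; Mira | 718

LEFT JOIN keeps every customers row; unmatched ones get NULL for orders columns.
Group by customers.id and compute SUM(o.amount). SUM over an all-NULL group is NULL.
  6: ids {4, 38} → SUM(o.amount)=88
  7: ids {1, 13, 21, 22, 23} → SUM(o.amount)=825
  11: ids {—} → SUM(o.amount)=NULL
  14: ids {8, 40} → SUM(o.amount)=415
  15: ids {10, 11, 29, 31} → SUM(o.amount)=718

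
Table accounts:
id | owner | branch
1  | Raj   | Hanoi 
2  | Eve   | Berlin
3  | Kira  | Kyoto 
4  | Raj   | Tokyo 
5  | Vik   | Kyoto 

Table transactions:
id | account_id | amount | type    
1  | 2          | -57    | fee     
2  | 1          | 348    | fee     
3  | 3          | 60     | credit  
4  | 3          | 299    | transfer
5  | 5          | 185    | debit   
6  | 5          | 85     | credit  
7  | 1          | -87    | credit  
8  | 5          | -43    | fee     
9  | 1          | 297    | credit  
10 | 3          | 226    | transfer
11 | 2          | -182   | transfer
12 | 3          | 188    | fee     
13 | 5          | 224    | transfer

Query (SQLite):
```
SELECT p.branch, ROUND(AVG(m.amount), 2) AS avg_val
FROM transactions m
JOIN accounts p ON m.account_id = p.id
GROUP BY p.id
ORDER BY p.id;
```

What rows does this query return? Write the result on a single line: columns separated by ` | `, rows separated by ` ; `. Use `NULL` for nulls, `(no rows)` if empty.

Hanoi | 186 ; Berlin | -119.5 ; Kyoto | 193.25 ; Kyoto | 112.75

Join each transactions row to its accounts via account_id.
Group joined rows by accounts.id; compute ROUND(AVG(m.amount), 2) per group.
  1: ids {2, 7, 9} → ROUND(AVG(m.amount), 2)=186
  2: ids {1, 11} → ROUND(AVG(m.amount), 2)=-119.5
  3: ids {3, 4, 10, 12} → ROUND(AVG(m.amount), 2)=193.25
  5: ids {5, 6, 8, 13} → ROUND(AVG(m.amount), 2)=112.75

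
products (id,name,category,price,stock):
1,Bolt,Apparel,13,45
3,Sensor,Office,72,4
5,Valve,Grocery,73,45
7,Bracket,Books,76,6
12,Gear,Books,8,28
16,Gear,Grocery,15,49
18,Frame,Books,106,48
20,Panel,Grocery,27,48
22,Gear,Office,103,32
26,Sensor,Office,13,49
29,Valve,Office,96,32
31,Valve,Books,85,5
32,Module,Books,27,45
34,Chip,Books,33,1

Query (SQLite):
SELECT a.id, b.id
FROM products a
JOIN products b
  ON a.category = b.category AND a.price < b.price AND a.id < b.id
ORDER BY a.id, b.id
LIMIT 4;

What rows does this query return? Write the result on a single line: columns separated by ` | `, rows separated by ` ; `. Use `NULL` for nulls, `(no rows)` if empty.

3 | 22 ; 3 | 29 ; 7 | 18 ; 7 | 31

Pairs (a,b) with same category, a.price < b.price, a.id < b.id.
category groups: Apparel:{1} Books:{7,12,18,31,32,34} Grocery:{5,16,20} Office:{3,22,26,29}
Ordered by (a.id, b.id); first 4.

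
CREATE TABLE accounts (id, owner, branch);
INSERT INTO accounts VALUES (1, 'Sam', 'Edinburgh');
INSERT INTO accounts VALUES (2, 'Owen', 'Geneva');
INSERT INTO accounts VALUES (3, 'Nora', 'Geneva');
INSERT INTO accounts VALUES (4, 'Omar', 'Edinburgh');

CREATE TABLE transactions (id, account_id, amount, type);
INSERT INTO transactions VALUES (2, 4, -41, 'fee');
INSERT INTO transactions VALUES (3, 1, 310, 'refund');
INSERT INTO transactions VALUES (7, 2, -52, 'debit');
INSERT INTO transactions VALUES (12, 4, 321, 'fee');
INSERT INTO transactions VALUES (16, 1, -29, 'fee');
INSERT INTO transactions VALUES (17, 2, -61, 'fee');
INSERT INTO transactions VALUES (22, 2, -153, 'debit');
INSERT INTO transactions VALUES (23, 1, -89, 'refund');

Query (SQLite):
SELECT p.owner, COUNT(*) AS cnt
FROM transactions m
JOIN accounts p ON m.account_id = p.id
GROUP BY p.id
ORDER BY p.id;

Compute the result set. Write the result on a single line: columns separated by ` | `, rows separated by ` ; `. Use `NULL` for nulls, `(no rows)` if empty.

Join each transactions row to its accounts via account_id.
Group joined rows by accounts.id; compute COUNT(*) per group.
  1: ids {3, 16, 23} → COUNT(*)=3
  2: ids {7, 17, 22} → COUNT(*)=3
  4: ids {2, 12} → COUNT(*)=2

Sam | 3 ; Owen | 3 ; Omar | 2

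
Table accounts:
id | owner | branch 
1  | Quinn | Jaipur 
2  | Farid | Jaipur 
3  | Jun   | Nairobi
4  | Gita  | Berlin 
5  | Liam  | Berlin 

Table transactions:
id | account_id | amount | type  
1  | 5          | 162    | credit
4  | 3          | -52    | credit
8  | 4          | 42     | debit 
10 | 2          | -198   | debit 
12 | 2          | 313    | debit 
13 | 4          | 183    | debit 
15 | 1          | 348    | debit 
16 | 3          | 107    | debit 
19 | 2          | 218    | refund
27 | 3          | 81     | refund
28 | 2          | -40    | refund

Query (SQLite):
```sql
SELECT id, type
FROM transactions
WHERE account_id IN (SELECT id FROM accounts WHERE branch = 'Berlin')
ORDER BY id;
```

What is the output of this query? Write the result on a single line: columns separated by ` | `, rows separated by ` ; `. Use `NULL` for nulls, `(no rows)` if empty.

Inner query: accounts.id where branch = 'Berlin'.
Outer: keep transactions rows whose account_id is in that set.
Inner query → {4, 5}

1 | credit ; 8 | debit ; 13 | debit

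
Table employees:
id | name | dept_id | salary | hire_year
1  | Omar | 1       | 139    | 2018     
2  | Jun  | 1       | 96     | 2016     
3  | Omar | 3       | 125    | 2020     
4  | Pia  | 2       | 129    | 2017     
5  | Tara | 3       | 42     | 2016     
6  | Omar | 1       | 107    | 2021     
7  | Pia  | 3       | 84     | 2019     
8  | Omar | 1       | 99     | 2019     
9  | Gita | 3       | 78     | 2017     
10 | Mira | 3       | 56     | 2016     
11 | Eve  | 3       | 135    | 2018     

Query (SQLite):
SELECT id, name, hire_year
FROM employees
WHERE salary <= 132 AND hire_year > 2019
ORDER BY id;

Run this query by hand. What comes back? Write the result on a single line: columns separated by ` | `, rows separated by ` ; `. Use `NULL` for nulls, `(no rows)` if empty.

salary <= 132: ids {2, 3, 4, 5, 6, 7, 8, 9, 10}
hire_year > 2019: ids {3, 6}
Combine with AND.

3 | Omar | 2020 ; 6 | Omar | 2021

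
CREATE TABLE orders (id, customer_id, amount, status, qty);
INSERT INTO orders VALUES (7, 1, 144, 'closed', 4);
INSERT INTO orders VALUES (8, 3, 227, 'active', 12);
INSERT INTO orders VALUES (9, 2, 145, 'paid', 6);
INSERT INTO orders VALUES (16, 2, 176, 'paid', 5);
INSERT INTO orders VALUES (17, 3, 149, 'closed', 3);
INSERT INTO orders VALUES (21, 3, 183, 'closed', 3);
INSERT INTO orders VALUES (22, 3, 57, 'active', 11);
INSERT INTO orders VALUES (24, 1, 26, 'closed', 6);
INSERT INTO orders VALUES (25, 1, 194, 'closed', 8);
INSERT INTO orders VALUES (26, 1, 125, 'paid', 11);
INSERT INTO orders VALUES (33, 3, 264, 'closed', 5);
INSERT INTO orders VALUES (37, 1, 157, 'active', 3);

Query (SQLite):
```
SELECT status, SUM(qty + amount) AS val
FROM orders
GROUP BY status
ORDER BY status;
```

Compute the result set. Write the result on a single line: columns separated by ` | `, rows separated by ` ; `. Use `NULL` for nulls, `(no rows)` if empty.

active | 467 ; closed | 989 ; paid | 468

For each row compute qty + amount.
Group by status; take SUM of the expression per group.
  active: ids {8, 22, 37} → SUM(qty + amount)=467
  closed: ids {7, 17, 21, 24, 25, 33} → SUM(qty + amount)=989
  paid: ids {9, 16, 26} → SUM(qty + amount)=468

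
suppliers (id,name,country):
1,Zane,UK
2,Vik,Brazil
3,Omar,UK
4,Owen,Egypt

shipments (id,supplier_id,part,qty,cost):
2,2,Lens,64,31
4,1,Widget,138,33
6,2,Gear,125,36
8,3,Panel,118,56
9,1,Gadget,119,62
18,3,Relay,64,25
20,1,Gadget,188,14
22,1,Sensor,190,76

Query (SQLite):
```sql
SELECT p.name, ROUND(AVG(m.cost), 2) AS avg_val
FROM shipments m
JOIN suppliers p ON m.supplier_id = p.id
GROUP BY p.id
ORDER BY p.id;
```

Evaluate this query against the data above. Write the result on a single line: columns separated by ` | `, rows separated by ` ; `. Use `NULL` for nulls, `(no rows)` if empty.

Join each shipments row to its suppliers via supplier_id.
Group joined rows by suppliers.id; compute ROUND(AVG(m.cost), 2) per group.
  1: ids {4, 9, 20, 22} → ROUND(AVG(m.cost), 2)=46.25
  2: ids {2, 6} → ROUND(AVG(m.cost), 2)=33.5
  3: ids {8, 18} → ROUND(AVG(m.cost), 2)=40.5

Zane | 46.25 ; Vik | 33.5 ; Omar | 40.5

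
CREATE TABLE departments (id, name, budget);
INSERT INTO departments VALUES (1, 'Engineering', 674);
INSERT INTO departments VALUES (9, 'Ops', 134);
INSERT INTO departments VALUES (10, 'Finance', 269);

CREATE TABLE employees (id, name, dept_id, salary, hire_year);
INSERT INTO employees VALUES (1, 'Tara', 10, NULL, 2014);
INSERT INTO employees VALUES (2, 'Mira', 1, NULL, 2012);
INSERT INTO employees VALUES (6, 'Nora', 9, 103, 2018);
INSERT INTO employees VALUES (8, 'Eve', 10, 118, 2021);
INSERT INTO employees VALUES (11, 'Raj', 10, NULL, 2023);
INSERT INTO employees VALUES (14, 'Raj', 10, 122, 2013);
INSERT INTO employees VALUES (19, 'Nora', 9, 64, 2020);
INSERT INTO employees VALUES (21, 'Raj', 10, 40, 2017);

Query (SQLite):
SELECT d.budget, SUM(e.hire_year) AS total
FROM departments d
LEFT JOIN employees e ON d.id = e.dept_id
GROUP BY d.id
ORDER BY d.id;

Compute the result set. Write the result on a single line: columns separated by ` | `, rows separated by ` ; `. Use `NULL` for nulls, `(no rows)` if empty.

LEFT JOIN keeps every departments row; unmatched ones get NULL for employees columns.
Group by departments.id and compute SUM(e.hire_year). SUM over an all-NULL group is NULL.
  1: ids {2} → SUM(e.hire_year)=2012
  9: ids {6, 19} → SUM(e.hire_year)=4038
  10: ids {1, 8, 11, 14, 21} → SUM(e.hire_year)=10088

674 | 2012 ; 134 | 4038 ; 269 | 10088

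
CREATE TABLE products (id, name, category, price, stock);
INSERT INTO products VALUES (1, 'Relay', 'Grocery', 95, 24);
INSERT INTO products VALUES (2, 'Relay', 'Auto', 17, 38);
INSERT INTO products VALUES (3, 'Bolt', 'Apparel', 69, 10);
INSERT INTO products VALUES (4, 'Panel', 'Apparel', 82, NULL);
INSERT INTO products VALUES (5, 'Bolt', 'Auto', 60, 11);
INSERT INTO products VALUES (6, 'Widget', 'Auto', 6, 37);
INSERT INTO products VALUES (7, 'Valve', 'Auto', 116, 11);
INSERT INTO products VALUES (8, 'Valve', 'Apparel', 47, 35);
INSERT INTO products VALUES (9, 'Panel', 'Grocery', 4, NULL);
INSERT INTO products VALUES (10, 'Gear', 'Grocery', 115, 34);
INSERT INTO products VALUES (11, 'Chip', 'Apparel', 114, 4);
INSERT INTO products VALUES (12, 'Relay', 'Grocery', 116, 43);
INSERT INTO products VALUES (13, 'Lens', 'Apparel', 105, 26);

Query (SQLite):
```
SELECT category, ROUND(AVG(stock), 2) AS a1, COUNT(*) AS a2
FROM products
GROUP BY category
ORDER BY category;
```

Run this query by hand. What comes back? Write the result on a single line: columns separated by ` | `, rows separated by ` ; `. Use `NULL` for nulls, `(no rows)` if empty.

Apparel | 18.75 | 5 ; Auto | 24.25 | 4 ; Grocery | 33.67 | 4

Group products by category.
Per group compute: ROUND(AVG(stock), 2), COUNT(*).
  Apparel: ids {3, 4, 8, 11, 13} → ROUND(AVG(stock), 2)=18.75, COUNT(*)=5
  Auto: ids {2, 5, 6, 7} → ROUND(AVG(stock), 2)=24.25, COUNT(*)=4
  Grocery: ids {1, 9, 10, 12} → ROUND(AVG(stock), 2)=33.67, COUNT(*)=4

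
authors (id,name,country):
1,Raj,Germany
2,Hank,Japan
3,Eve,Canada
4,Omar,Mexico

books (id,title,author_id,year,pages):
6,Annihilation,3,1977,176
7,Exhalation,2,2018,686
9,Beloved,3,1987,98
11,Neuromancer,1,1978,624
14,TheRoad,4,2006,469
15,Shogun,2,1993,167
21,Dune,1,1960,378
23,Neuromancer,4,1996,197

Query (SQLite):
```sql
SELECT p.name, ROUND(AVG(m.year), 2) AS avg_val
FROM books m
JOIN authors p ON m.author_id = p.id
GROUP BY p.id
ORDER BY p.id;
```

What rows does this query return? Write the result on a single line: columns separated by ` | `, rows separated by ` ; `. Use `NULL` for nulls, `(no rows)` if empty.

Join each books row to its authors via author_id.
Group joined rows by authors.id; compute ROUND(AVG(m.year), 2) per group.
  1: ids {11, 21} → ROUND(AVG(m.year), 2)=1969
  2: ids {7, 15} → ROUND(AVG(m.year), 2)=2005.5
  3: ids {6, 9} → ROUND(AVG(m.year), 2)=1982
  4: ids {14, 23} → ROUND(AVG(m.year), 2)=2001

Raj | 1969 ; Hank | 2005.5 ; Eve | 1982 ; Omar | 2001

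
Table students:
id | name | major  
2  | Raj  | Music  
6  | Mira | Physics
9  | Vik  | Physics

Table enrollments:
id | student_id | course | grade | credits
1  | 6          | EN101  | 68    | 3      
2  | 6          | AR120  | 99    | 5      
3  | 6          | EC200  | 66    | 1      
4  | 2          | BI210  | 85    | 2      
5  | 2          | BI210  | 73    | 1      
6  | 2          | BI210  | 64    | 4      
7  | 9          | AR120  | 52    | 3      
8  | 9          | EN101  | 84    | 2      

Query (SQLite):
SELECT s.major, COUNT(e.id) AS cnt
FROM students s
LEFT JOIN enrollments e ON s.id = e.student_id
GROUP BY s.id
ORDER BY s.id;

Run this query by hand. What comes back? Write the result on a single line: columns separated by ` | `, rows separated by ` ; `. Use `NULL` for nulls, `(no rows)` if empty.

Music | 3 ; Physics | 3 ; Physics | 2

LEFT JOIN keeps every students row; unmatched ones get NULL for enrollments columns.
Group by students.id and compute COUNT(e.id). COUNT(col) of an all-NULL group is 0.
  2: ids {4, 5, 6} → COUNT(e.id)=3
  6: ids {1, 2, 3} → COUNT(e.id)=3
  9: ids {7, 8} → COUNT(e.id)=2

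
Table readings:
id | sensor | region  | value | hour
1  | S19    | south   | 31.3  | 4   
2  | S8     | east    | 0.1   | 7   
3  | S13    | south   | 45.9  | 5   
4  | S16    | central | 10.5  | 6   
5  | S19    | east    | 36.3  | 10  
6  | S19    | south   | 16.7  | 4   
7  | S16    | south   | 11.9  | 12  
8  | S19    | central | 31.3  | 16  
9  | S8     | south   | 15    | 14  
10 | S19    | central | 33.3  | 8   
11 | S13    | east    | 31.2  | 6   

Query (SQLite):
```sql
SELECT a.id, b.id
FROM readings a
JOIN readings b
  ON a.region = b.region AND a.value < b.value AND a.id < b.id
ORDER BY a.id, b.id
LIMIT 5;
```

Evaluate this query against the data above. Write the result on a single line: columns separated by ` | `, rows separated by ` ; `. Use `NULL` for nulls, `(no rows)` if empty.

1 | 3 ; 2 | 5 ; 2 | 11 ; 4 | 8 ; 4 | 10

Pairs (a,b) with same region, a.value < b.value, a.id < b.id.
region groups: central:{4,8,10} east:{2,5,11} south:{1,3,6,7,9}
Ordered by (a.id, b.id); first 5.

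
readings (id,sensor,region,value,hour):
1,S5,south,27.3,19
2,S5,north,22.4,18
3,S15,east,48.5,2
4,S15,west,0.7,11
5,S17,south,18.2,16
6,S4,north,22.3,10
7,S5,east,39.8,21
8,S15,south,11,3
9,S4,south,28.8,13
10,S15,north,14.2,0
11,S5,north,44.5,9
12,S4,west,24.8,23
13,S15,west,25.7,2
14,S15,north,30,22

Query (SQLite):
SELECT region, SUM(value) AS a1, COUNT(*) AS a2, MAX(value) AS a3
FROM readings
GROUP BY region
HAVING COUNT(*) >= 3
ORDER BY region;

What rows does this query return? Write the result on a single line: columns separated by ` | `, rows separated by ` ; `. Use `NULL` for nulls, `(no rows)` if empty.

north | 133.4 | 5 | 44.5 ; south | 85.3 | 4 | 28.8 ; west | 51.2 | 3 | 25.7

Group readings by region.
Per group compute: SUM(value), COUNT(*), MAX(value).
HAVING: drop groups with fewer than 3 rows.
  east: ids {3, 7} → SUM(value)=88.3, COUNT(*)=2, MAX(value)=48.5
  north: ids {2, 6, 10, 11, 14} → SUM(value)=133.4, COUNT(*)=5, MAX(value)=44.5
  south: ids {1, 5, 8, 9} → SUM(value)=85.3, COUNT(*)=4, MAX(value)=28.8
  west: ids {4, 12, 13} → SUM(value)=51.2, COUNT(*)=3, MAX(value)=25.7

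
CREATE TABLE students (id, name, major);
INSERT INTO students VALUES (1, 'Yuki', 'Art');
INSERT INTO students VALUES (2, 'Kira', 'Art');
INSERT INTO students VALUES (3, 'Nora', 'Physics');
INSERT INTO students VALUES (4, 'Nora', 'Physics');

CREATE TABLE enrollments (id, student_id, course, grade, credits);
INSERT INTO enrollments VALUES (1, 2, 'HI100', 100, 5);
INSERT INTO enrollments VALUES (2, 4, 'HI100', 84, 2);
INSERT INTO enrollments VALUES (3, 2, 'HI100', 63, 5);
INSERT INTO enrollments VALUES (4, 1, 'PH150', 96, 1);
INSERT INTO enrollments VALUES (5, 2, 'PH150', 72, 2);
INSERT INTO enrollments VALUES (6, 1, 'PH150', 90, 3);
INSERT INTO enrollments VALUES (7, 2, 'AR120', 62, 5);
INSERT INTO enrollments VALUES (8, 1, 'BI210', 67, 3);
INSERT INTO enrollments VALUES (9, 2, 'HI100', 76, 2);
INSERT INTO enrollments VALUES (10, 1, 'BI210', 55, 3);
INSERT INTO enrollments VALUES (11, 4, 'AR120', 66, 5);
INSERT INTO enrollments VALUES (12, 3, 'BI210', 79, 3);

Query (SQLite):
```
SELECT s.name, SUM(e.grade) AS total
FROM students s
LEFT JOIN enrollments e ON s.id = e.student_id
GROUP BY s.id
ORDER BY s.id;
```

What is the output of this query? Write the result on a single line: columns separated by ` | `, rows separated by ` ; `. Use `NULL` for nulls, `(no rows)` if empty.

LEFT JOIN keeps every students row; unmatched ones get NULL for enrollments columns.
Group by students.id and compute SUM(e.grade). SUM over an all-NULL group is NULL.
  1: ids {4, 6, 8, 10} → SUM(e.grade)=308
  2: ids {1, 3, 5, 7, 9} → SUM(e.grade)=373
  3: ids {12} → SUM(e.grade)=79
  4: ids {2, 11} → SUM(e.grade)=150

Yuki | 308 ; Kira | 373 ; Nora | 79 ; Nora | 150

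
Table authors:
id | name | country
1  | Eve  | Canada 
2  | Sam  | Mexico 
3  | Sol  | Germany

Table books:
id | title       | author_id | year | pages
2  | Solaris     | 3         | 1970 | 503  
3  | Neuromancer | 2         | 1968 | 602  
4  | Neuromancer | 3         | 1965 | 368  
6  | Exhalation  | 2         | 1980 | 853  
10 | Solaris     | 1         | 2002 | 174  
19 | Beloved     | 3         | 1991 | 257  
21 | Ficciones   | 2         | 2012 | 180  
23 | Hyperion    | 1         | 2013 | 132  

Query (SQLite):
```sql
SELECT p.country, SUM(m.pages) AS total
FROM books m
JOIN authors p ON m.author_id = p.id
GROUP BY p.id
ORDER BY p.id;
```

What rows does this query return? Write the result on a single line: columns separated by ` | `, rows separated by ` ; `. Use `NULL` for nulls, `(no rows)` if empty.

Canada | 306 ; Mexico | 1635 ; Germany | 1128

Join each books row to its authors via author_id.
Group joined rows by authors.id; compute SUM(m.pages) per group.
  1: ids {10, 23} → SUM(m.pages)=306
  2: ids {3, 6, 21} → SUM(m.pages)=1635
  3: ids {2, 4, 19} → SUM(m.pages)=1128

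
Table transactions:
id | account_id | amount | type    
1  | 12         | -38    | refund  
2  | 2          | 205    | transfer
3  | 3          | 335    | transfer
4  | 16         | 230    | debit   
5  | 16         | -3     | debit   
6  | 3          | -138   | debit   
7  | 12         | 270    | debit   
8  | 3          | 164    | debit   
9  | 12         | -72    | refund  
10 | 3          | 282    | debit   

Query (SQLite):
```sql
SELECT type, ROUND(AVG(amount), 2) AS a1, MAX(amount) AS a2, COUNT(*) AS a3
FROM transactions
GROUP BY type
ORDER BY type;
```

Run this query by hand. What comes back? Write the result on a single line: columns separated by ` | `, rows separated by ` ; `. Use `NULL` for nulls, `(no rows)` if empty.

debit | 134.17 | 282 | 6 ; refund | -55 | -38 | 2 ; transfer | 270 | 335 | 2

Group transactions by type.
Per group compute: ROUND(AVG(amount), 2), MAX(amount), COUNT(*).
  debit: ids {4, 5, 6, 7, 8, 10} → ROUND(AVG(amount), 2)=134.17, MAX(amount)=282, COUNT(*)=6
  refund: ids {1, 9} → ROUND(AVG(amount), 2)=-55, MAX(amount)=-38, COUNT(*)=2
  transfer: ids {2, 3} → ROUND(AVG(amount), 2)=270, MAX(amount)=335, COUNT(*)=2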